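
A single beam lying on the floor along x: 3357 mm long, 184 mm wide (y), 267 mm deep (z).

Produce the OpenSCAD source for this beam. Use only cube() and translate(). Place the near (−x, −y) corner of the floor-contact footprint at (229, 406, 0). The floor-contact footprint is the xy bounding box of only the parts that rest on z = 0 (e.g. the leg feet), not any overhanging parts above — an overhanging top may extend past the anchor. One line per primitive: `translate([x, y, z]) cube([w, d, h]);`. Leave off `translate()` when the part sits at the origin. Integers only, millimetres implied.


translate([229, 406, 0]) cube([3357, 184, 267]);


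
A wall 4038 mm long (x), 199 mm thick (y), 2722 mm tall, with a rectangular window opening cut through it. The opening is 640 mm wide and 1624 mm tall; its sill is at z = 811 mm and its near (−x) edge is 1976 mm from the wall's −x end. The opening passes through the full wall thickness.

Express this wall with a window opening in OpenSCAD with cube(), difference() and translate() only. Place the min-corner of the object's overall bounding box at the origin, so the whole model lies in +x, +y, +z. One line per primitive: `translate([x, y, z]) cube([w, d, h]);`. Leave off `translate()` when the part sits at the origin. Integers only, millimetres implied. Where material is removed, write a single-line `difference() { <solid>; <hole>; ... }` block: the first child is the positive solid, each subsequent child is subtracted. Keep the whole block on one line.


difference() { cube([4038, 199, 2722]); translate([1976, 0, 811]) cube([640, 199, 1624]); }


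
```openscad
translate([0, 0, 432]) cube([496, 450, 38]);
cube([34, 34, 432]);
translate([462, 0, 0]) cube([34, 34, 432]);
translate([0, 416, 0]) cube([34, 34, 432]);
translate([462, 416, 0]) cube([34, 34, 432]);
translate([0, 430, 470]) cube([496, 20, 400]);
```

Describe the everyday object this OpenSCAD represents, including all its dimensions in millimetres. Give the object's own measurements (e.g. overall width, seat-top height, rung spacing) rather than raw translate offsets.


A chair. The seat is a 496×450×38 mm slab with its top at z = 470 mm, on four 34×34 mm corner legs (flush with the seat edges, standing on z = 0). A flat backrest 20 mm thick, 400 mm tall, spans the full seat width and rises from the seat top along its +y edge, rear face flush with the rear of the seat.


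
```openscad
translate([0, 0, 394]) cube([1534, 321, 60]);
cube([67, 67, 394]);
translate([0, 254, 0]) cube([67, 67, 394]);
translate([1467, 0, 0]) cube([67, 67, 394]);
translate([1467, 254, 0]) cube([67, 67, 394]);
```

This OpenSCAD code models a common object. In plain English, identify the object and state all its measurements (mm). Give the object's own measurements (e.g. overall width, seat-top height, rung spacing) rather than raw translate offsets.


A bench: a 1534×321 mm seat slab, 60 mm thick, top at z = 454 mm, on four 67×67 mm square legs flush with the seat corners and standing on z = 0.


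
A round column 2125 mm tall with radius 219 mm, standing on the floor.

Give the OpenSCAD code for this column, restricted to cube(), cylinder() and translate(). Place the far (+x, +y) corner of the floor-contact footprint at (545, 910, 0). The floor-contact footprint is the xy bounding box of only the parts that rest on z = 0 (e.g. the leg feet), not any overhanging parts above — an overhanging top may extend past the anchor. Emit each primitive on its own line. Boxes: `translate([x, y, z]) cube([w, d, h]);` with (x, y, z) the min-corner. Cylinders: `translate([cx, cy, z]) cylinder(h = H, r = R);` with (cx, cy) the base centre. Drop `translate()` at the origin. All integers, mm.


translate([326, 691, 0]) cylinder(h = 2125, r = 219);


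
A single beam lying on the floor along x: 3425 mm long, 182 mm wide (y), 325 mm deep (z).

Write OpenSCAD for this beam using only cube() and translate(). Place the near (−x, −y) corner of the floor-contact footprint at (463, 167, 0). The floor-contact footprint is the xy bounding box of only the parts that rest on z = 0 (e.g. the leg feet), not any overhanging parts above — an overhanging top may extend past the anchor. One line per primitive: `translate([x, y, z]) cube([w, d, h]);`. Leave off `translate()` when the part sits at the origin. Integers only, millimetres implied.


translate([463, 167, 0]) cube([3425, 182, 325]);


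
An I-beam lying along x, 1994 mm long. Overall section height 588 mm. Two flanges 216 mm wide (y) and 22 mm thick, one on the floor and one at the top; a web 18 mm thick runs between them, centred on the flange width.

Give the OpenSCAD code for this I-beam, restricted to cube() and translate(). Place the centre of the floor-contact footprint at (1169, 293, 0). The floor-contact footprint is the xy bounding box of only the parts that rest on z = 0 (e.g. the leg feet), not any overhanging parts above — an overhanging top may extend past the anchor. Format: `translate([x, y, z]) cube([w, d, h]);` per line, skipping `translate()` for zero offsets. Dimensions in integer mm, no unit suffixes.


translate([172, 185, 0]) cube([1994, 216, 22]);
translate([172, 284, 22]) cube([1994, 18, 544]);
translate([172, 185, 566]) cube([1994, 216, 22]);


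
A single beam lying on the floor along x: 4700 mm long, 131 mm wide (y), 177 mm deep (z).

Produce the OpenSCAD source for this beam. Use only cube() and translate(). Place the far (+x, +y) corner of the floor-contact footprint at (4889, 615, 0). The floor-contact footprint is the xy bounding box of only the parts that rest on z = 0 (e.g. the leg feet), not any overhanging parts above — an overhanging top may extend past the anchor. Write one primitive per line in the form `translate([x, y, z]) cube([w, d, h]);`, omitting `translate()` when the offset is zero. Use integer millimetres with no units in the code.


translate([189, 484, 0]) cube([4700, 131, 177]);


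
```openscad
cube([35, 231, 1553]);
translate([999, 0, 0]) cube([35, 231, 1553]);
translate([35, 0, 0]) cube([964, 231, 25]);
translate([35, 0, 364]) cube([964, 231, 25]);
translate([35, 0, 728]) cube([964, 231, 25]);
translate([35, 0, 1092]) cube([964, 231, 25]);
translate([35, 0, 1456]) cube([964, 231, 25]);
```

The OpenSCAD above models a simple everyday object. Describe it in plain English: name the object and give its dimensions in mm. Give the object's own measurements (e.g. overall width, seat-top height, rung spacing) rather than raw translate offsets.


An open bookshelf. Two side panels, each 35 mm thick, 231 mm deep and 1553 mm tall, stand 1034 mm apart (outside-to-outside). Between them sit 5 shelves, each 25 mm thick and 231 mm deep, spanning the full gap between the sides. The bottom shelf rests on the floor (its underside at z = 0) and the clear gap between one shelf's top and the next shelf's underside is 339 mm.


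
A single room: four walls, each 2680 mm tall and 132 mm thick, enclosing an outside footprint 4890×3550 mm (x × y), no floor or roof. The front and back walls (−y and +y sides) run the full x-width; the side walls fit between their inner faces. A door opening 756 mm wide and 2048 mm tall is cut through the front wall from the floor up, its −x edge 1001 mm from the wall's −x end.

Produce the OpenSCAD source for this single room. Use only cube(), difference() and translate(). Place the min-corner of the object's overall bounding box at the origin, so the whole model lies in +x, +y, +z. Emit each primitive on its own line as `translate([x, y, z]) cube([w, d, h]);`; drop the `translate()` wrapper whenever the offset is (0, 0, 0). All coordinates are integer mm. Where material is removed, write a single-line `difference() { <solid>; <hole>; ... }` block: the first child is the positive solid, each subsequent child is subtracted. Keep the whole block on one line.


difference() { cube([4890, 132, 2680]); translate([1001, 0, 0]) cube([756, 132, 2048]); }
translate([0, 3418, 0]) cube([4890, 132, 2680]);
translate([0, 132, 0]) cube([132, 3286, 2680]);
translate([4758, 132, 0]) cube([132, 3286, 2680]);


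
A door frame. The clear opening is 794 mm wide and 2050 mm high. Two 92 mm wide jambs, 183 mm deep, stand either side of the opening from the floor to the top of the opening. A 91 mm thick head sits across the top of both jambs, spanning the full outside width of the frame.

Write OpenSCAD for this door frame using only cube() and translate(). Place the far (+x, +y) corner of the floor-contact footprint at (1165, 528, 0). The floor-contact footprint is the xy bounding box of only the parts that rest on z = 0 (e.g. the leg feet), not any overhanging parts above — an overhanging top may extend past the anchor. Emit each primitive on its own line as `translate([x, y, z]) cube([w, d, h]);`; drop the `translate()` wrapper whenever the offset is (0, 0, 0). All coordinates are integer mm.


translate([187, 345, 0]) cube([92, 183, 2050]);
translate([1073, 345, 0]) cube([92, 183, 2050]);
translate([187, 345, 2050]) cube([978, 183, 91]);


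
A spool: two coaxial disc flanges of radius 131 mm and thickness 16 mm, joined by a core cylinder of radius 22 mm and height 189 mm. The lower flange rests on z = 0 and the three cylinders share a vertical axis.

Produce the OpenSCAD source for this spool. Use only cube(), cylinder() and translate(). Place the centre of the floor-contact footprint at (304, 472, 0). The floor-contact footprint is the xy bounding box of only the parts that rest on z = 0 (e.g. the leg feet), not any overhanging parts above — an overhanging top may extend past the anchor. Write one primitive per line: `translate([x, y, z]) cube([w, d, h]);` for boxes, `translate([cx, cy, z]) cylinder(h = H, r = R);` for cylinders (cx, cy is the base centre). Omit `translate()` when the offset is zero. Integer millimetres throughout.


translate([304, 472, 0]) cylinder(h = 16, r = 131);
translate([304, 472, 16]) cylinder(h = 189, r = 22);
translate([304, 472, 205]) cylinder(h = 16, r = 131);


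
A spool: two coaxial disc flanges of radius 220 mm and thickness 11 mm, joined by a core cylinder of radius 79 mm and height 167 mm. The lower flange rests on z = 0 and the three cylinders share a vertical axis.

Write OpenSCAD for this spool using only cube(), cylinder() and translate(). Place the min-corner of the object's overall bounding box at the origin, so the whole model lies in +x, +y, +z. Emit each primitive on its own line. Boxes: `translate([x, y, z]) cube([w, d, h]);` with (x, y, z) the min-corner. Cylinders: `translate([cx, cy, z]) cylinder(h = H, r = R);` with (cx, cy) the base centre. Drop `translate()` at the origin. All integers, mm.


translate([220, 220, 0]) cylinder(h = 11, r = 220);
translate([220, 220, 11]) cylinder(h = 167, r = 79);
translate([220, 220, 178]) cylinder(h = 11, r = 220);


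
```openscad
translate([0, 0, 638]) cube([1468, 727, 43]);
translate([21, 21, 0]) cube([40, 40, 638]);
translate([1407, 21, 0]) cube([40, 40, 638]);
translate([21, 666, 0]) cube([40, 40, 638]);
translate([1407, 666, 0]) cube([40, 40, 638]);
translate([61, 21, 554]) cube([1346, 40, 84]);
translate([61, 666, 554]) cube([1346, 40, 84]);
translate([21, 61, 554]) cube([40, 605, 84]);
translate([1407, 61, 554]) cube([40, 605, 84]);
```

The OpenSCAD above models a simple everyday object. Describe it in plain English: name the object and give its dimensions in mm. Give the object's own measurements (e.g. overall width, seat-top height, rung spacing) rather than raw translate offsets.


A table: top 1468 mm (x) × 727 mm (y), 43 mm thick, upper face at z = 681 mm, on four 40×40 mm square legs, each inset 21 mm from the nearest pair of top edges from z = 0 to the bottom of the top. Four apron rails, 40 mm thick and 84 mm tall, run between adjacent legs with their top edges flush with the underside of the top and their outer faces flush with the legs' outer faces.


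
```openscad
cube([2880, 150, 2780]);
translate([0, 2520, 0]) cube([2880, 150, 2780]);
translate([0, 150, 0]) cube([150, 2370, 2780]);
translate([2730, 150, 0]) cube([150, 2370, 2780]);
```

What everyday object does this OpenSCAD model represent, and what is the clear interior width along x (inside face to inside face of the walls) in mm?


A house (or room) frame. The interior width is 2580 mm.

Four 2780 mm walls enclosing a rectangle with no floor or roof — a room or house frame. Outside width is 2880 mm and wall thickness is 150 mm, so the interior width is 2880 − 2 × 150 = 2580 mm.


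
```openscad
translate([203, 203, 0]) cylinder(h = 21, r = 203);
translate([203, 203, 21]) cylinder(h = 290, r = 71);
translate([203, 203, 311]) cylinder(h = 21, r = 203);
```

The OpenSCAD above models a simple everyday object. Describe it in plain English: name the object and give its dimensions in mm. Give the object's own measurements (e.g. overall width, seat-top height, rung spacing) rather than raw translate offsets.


A spool: two coaxial disc flanges of radius 203 mm and thickness 21 mm, joined by a core cylinder of radius 71 mm and height 290 mm. The lower flange rests on z = 0 and the three cylinders share a vertical axis.


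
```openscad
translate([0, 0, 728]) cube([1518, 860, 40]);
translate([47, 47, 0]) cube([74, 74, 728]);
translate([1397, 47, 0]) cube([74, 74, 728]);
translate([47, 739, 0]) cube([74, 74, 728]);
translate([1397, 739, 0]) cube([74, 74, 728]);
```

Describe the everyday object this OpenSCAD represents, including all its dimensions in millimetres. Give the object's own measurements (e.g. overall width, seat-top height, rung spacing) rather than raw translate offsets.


A rectangular dining table. The top is 1518×860×40 mm with its upper surface at z = 768 mm. It stands on four 74×74 mm square legs, each inset 47 mm from the nearest pair of top edges, running from the floor to the underside of the top.


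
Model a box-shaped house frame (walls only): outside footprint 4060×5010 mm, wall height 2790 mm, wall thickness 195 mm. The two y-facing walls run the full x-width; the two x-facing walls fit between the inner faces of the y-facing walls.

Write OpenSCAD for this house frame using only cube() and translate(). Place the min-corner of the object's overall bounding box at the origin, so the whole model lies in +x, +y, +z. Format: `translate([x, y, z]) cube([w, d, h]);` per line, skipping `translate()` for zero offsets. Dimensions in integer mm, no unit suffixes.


cube([4060, 195, 2790]);
translate([0, 4815, 0]) cube([4060, 195, 2790]);
translate([0, 195, 0]) cube([195, 4620, 2790]);
translate([3865, 195, 0]) cube([195, 4620, 2790]);


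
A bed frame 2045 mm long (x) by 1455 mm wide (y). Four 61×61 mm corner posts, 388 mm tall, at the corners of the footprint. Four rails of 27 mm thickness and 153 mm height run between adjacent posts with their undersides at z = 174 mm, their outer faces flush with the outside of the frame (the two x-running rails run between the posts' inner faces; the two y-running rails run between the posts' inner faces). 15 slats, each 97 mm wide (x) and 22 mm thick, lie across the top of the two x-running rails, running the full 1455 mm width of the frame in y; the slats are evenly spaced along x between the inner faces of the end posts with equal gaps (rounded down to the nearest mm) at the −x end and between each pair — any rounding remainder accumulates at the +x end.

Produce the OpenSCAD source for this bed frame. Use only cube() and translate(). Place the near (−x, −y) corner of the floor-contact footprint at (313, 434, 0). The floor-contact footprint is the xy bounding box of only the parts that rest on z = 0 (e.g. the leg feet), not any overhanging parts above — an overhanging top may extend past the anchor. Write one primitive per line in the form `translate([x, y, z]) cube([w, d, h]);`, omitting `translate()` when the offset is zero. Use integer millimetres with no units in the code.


translate([313, 434, 0]) cube([61, 61, 388]);
translate([313, 1828, 0]) cube([61, 61, 388]);
translate([2297, 434, 0]) cube([61, 61, 388]);
translate([2297, 1828, 0]) cube([61, 61, 388]);
translate([374, 434, 174]) cube([1923, 27, 153]);
translate([374, 1862, 174]) cube([1923, 27, 153]);
translate([313, 495, 174]) cube([27, 1333, 153]);
translate([2331, 495, 174]) cube([27, 1333, 153]);
translate([403, 434, 327]) cube([97, 1455, 22]);
translate([529, 434, 327]) cube([97, 1455, 22]);
translate([655, 434, 327]) cube([97, 1455, 22]);
translate([781, 434, 327]) cube([97, 1455, 22]);
translate([907, 434, 327]) cube([97, 1455, 22]);
translate([1033, 434, 327]) cube([97, 1455, 22]);
translate([1159, 434, 327]) cube([97, 1455, 22]);
translate([1285, 434, 327]) cube([97, 1455, 22]);
translate([1411, 434, 327]) cube([97, 1455, 22]);
translate([1537, 434, 327]) cube([97, 1455, 22]);
translate([1663, 434, 327]) cube([97, 1455, 22]);
translate([1789, 434, 327]) cube([97, 1455, 22]);
translate([1915, 434, 327]) cube([97, 1455, 22]);
translate([2041, 434, 327]) cube([97, 1455, 22]);
translate([2167, 434, 327]) cube([97, 1455, 22]);


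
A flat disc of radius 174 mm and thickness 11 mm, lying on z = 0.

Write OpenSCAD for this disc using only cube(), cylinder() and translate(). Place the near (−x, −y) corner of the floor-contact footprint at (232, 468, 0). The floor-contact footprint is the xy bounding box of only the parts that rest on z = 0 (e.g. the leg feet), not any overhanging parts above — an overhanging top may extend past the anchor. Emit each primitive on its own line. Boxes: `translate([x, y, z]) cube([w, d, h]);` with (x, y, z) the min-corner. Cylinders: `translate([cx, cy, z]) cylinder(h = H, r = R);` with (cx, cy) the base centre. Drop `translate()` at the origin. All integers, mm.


translate([406, 642, 0]) cylinder(h = 11, r = 174);


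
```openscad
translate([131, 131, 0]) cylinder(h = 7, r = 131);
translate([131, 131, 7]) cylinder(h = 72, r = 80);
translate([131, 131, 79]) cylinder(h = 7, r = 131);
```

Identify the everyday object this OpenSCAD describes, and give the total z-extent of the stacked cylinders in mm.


A spool. The overall height is 86 mm.

Three coaxial cylinders, large–small–large — a spool. Two 7 mm flanges and a 72 mm core give 7 + 72 + 7 = 86 mm.


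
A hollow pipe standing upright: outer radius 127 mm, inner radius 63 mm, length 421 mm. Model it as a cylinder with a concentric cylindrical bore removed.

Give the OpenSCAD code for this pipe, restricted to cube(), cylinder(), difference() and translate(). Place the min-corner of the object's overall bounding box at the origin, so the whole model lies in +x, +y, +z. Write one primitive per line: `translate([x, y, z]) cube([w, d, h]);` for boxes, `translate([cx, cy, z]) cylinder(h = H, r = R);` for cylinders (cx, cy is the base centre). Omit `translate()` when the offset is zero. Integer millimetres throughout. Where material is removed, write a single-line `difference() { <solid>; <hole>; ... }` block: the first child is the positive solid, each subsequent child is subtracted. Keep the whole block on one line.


difference() { translate([127, 127, 0]) cylinder(h = 421, r = 127); translate([127, 127, 0]) cylinder(h = 421, r = 63); }


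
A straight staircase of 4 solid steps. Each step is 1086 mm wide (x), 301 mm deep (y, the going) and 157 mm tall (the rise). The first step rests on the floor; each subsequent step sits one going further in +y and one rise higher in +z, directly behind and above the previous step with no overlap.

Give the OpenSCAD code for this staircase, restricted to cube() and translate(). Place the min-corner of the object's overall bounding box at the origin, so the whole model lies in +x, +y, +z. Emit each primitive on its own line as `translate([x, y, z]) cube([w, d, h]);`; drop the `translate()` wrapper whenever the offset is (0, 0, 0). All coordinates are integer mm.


cube([1086, 301, 157]);
translate([0, 301, 157]) cube([1086, 301, 157]);
translate([0, 602, 314]) cube([1086, 301, 157]);
translate([0, 903, 471]) cube([1086, 301, 157]);


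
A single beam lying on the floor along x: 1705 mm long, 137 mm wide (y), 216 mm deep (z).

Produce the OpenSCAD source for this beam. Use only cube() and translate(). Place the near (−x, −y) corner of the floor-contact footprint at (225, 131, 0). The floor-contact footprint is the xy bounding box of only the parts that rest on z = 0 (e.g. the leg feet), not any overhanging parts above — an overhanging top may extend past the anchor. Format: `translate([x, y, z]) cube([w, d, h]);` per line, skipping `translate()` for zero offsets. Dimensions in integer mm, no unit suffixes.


translate([225, 131, 0]) cube([1705, 137, 216]);


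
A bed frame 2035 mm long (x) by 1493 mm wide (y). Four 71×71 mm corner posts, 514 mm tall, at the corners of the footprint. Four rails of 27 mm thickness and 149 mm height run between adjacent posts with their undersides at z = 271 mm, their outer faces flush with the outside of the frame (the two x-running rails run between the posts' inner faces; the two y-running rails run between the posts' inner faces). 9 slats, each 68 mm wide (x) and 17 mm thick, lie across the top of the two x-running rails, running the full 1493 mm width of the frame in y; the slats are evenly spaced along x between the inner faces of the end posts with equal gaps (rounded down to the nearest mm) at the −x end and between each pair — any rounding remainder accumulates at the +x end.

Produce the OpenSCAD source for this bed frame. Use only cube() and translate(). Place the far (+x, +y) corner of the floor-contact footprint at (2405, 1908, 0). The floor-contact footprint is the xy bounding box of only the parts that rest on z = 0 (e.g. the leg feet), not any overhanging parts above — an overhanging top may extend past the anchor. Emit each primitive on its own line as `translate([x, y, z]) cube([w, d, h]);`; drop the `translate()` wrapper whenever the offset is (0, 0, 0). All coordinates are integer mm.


// slat z = rail_z + rail_h = 271 + 149 = 420
// slat gap = ⌊(1893 − 9·68) / 10⌋ = 128
translate([370, 415, 0]) cube([71, 71, 514]);
translate([370, 1837, 0]) cube([71, 71, 514]);
translate([2334, 415, 0]) cube([71, 71, 514]);
translate([2334, 1837, 0]) cube([71, 71, 514]);
translate([441, 415, 271]) cube([1893, 27, 149]);
translate([441, 1881, 271]) cube([1893, 27, 149]);
translate([370, 486, 271]) cube([27, 1351, 149]);
translate([2378, 486, 271]) cube([27, 1351, 149]);
translate([569, 415, 420]) cube([68, 1493, 17]);
translate([765, 415, 420]) cube([68, 1493, 17]);
translate([961, 415, 420]) cube([68, 1493, 17]);
translate([1157, 415, 420]) cube([68, 1493, 17]);
translate([1353, 415, 420]) cube([68, 1493, 17]);
translate([1549, 415, 420]) cube([68, 1493, 17]);
translate([1745, 415, 420]) cube([68, 1493, 17]);
translate([1941, 415, 420]) cube([68, 1493, 17]);
translate([2137, 415, 420]) cube([68, 1493, 17]);


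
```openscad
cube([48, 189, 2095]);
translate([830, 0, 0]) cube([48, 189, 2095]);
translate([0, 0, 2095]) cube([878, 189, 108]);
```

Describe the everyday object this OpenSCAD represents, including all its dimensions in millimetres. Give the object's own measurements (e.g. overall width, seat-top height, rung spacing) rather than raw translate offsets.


A door frame. The clear opening is 782 mm wide and 2095 mm high. Two 48 mm wide jambs, 189 mm deep, stand either side of the opening from the floor to the top of the opening. A 108 mm thick head sits across the top of both jambs, spanning the full outside width of the frame.


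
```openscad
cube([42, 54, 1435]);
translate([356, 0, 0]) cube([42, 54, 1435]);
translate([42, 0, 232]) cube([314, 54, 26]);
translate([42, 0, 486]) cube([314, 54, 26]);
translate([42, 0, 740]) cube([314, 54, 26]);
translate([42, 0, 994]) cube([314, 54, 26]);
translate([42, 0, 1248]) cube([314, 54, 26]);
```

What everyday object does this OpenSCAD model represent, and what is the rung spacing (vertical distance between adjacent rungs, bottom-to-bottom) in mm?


A ladder. The rung spacing is 254 mm.

Two tall 42×54 posts with 5 short bars between them — a ladder. Adjacent rungs sit at z = 232 and z = 486, so the spacing is 486 − 232 = 254 mm.


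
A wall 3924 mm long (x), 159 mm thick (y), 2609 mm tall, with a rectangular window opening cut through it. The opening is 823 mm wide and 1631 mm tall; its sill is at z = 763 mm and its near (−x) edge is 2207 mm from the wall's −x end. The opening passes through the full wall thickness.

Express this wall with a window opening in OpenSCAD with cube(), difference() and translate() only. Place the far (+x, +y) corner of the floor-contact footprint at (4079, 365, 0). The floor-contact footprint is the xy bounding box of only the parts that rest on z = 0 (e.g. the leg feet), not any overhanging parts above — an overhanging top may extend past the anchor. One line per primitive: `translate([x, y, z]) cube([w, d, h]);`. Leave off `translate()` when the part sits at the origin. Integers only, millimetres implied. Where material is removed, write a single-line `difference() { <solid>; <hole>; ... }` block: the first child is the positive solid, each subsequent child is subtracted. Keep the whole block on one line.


difference() { translate([155, 206, 0]) cube([3924, 159, 2609]); translate([2362, 206, 763]) cube([823, 159, 1631]); }


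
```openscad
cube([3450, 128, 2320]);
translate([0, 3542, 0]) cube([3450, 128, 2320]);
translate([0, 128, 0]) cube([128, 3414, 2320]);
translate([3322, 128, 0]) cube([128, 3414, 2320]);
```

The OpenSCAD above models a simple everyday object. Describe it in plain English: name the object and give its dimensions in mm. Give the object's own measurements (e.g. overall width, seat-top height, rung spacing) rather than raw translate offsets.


The wall frame of a small rectangular building: four walls, each 2320 mm tall and 128 mm thick, enclosing a footprint 3450 mm (x) by 3670 mm (y) outside-to-outside, with no floor or roof. The front and back walls (the −y and +y sides) span the full width; the two side walls fit between them.


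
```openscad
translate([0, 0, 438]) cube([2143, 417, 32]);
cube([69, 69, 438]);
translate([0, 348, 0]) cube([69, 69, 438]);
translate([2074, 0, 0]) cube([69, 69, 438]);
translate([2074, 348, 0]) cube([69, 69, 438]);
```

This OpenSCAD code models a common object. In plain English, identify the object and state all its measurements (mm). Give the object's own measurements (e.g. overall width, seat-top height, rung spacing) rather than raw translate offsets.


A long wooden bench with a 2143 mm (x) × 417 mm (y) seat, 32 mm thick, its top surface 470 mm above the floor. Four 69 mm square legs at the seat corners, flush with the edges, run from z = 0 to the seat underside.


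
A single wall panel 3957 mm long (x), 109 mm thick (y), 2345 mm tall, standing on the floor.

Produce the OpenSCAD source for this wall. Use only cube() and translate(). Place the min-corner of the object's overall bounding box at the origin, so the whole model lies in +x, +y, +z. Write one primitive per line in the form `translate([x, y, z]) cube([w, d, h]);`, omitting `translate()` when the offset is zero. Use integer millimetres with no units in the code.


cube([3957, 109, 2345]);


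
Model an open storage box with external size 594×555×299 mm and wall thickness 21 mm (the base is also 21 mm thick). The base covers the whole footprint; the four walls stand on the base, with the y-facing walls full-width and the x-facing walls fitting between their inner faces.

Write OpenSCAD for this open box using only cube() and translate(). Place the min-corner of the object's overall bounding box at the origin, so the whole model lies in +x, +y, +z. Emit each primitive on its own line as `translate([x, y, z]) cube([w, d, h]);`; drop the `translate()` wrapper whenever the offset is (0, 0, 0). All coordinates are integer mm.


cube([594, 555, 21]);
translate([0, 0, 21]) cube([594, 21, 278]);
translate([0, 534, 21]) cube([594, 21, 278]);
translate([0, 21, 21]) cube([21, 513, 278]);
translate([573, 21, 21]) cube([21, 513, 278]);


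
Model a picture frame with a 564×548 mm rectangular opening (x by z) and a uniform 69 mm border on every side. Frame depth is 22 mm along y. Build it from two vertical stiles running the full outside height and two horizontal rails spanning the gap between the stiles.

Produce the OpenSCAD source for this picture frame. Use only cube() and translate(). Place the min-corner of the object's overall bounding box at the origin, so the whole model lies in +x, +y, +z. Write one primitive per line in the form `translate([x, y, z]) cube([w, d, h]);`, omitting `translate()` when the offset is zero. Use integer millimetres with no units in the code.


cube([69, 22, 686]);
translate([633, 0, 0]) cube([69, 22, 686]);
translate([69, 0, 0]) cube([564, 22, 69]);
translate([69, 0, 617]) cube([564, 22, 69]);


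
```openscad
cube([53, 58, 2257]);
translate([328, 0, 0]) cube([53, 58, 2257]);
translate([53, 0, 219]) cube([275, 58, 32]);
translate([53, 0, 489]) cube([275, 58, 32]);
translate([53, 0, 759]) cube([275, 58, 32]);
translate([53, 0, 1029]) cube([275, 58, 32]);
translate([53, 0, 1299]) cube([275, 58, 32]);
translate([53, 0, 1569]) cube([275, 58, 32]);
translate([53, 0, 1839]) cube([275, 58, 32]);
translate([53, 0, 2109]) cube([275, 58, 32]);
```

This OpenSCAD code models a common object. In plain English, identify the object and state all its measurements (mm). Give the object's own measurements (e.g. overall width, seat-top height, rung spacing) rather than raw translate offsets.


A straight ladder. Two 53×58 mm vertical rails, 2257 mm tall, stand 381 mm apart (outside-to-outside) with their front faces coplanar on the −y side. 8 rungs, each 58 mm deep and 32 mm tall, span between the inner faces of the rails, front faces flush with the rails. The lowest rung's underside is at z = 219 mm and rungs are spaced 270 mm apart (underside to underside).


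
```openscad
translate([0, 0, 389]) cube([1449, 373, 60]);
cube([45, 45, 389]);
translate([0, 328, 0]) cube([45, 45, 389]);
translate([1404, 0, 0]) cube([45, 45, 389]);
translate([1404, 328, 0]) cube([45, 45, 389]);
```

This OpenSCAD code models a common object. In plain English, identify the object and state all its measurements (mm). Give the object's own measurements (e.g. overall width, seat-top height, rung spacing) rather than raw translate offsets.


A bench: a 1449×373 mm seat slab, 60 mm thick, top at z = 449 mm, on four 45×45 mm square legs flush with the seat corners and standing on z = 0.


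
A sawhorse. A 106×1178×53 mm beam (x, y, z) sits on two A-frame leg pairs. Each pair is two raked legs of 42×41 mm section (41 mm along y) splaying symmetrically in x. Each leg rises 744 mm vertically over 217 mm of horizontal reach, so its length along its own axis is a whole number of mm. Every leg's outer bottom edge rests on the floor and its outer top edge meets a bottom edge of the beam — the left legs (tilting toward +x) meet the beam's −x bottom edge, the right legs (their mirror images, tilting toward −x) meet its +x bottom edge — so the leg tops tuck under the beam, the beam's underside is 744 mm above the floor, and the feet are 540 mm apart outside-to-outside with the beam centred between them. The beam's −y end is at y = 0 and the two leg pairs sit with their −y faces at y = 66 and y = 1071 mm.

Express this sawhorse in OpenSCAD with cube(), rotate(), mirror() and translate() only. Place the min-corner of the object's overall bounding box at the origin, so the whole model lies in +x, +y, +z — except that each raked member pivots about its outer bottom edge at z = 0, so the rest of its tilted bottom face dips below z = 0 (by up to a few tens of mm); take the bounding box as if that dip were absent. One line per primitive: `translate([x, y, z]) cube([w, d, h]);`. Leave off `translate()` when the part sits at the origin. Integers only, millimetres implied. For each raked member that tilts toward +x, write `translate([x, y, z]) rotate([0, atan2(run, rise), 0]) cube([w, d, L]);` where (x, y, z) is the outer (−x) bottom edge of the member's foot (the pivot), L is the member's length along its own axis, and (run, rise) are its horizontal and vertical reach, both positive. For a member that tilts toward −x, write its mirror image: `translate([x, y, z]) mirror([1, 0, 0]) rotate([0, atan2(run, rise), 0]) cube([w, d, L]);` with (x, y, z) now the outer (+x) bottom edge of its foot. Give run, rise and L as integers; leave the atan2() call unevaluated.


translate([217, 0, 744]) cube([106, 1178, 53]);
translate([0, 66, 0]) rotate([0, atan2(217, 744), 0]) cube([42, 41, 775]);
translate([540, 66, 0]) mirror([1, 0, 0]) rotate([0, atan2(217, 744), 0]) cube([42, 41, 775]);
translate([0, 1071, 0]) rotate([0, atan2(217, 744), 0]) cube([42, 41, 775]);
translate([540, 1071, 0]) mirror([1, 0, 0]) rotate([0, atan2(217, 744), 0]) cube([42, 41, 775]);


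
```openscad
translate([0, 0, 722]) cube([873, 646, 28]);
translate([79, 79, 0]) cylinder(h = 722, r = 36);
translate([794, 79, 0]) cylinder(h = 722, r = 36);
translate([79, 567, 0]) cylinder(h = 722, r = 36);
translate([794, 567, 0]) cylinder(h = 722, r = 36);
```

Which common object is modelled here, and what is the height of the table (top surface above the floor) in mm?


A table. The table height is 750 mm.

A 873×646×28 slab sits at z = 722 on four Ø72 mm round legs — a table. The top surface is at 722 + 28 = 750 mm.


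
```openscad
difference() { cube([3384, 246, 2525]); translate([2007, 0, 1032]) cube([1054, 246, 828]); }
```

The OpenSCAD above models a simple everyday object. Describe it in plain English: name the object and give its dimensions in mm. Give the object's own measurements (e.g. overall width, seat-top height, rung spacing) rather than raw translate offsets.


A wall 3384 mm long (x), 246 mm thick (y), 2525 mm tall, with a rectangular window opening cut through it. The opening is 1054 mm wide and 828 mm tall; its sill is at z = 1032 mm and its near (−x) edge is 2007 mm from the wall's −x end. The opening passes through the full wall thickness.


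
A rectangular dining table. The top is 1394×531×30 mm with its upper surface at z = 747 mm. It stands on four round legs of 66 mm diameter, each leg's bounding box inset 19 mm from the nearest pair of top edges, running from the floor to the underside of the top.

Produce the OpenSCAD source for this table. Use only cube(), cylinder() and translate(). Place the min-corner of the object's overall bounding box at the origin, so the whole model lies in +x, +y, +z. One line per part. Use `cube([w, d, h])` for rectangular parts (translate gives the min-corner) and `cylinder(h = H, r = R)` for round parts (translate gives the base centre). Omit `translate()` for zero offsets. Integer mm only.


// leg_h = 747 - 30 = 717
translate([0, 0, 717]) cube([1394, 531, 30]);
translate([52, 52, 0]) cylinder(h = 717, r = 33);
translate([1342, 52, 0]) cylinder(h = 717, r = 33);
translate([52, 479, 0]) cylinder(h = 717, r = 33);
translate([1342, 479, 0]) cylinder(h = 717, r = 33);


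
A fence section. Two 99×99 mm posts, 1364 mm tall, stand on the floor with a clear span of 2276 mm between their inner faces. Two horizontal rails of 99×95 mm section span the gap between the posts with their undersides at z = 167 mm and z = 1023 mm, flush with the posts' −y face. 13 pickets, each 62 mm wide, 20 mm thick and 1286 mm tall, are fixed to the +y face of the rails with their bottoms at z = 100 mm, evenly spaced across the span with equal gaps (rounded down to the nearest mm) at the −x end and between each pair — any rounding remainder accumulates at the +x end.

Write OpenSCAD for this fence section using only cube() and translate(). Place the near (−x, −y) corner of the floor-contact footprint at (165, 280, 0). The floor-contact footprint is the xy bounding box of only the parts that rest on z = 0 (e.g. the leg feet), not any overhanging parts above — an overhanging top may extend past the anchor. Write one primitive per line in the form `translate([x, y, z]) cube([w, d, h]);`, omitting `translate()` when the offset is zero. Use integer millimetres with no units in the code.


translate([165, 280, 0]) cube([99, 99, 1364]);
translate([2540, 280, 0]) cube([99, 99, 1364]);
translate([264, 280, 167]) cube([2276, 99, 95]);
translate([264, 280, 1023]) cube([2276, 99, 95]);
translate([369, 379, 100]) cube([62, 20, 1286]);
translate([536, 379, 100]) cube([62, 20, 1286]);
translate([703, 379, 100]) cube([62, 20, 1286]);
translate([870, 379, 100]) cube([62, 20, 1286]);
translate([1037, 379, 100]) cube([62, 20, 1286]);
translate([1204, 379, 100]) cube([62, 20, 1286]);
translate([1371, 379, 100]) cube([62, 20, 1286]);
translate([1538, 379, 100]) cube([62, 20, 1286]);
translate([1705, 379, 100]) cube([62, 20, 1286]);
translate([1872, 379, 100]) cube([62, 20, 1286]);
translate([2039, 379, 100]) cube([62, 20, 1286]);
translate([2206, 379, 100]) cube([62, 20, 1286]);
translate([2373, 379, 100]) cube([62, 20, 1286]);


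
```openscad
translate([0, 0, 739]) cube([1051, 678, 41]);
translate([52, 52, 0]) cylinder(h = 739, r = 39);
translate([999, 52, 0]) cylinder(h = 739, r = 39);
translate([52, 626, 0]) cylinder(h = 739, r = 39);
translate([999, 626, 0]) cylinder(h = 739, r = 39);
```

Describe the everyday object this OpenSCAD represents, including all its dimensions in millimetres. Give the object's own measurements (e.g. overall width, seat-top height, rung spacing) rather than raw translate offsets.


A rectangular dining table. The top is 1051×678×41 mm with its upper surface at z = 780 mm. It stands on four round legs of 78 mm diameter, each leg's bounding box inset 13 mm from the nearest pair of top edges, running from the floor to the underside of the top.


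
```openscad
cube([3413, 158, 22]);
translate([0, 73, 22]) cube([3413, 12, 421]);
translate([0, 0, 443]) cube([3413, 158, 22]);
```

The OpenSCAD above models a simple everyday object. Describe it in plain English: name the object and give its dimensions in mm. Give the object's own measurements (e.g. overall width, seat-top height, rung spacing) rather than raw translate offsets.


An I-beam lying along x, 3413 mm long. Overall section height 465 mm. Two flanges 158 mm wide (y) and 22 mm thick, one on the floor and one at the top; a web 12 mm thick runs between them, centred on the flange width.


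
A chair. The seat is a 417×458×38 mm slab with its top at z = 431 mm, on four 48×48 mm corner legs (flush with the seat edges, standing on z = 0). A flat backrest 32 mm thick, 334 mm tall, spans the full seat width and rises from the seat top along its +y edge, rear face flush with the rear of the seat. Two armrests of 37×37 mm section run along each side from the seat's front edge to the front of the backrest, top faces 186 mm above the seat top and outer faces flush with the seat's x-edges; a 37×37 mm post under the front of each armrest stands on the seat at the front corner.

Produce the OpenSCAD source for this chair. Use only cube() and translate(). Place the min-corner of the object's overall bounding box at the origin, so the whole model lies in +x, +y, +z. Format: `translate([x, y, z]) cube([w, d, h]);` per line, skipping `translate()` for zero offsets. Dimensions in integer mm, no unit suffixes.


// leg_h = 431 - 38 = 393
// arm post h = 186 - 37 = 149
translate([0, 0, 393]) cube([417, 458, 38]);
cube([48, 48, 393]);
translate([369, 0, 0]) cube([48, 48, 393]);
translate([0, 410, 0]) cube([48, 48, 393]);
translate([369, 410, 0]) cube([48, 48, 393]);
translate([0, 426, 431]) cube([417, 32, 334]);
translate([0, 0, 580]) cube([37, 426, 37]);
translate([380, 0, 580]) cube([37, 426, 37]);
translate([0, 0, 431]) cube([37, 37, 149]);
translate([380, 0, 431]) cube([37, 37, 149]);


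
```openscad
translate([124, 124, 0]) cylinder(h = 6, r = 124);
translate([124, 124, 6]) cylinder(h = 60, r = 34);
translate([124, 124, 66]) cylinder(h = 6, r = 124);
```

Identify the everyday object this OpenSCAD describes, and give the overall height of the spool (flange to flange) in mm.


A spool. The overall height is 72 mm.

Three coaxial cylinders, large–small–large — a spool. Two 6 mm flanges and a 60 mm core give 6 + 60 + 6 = 72 mm.
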